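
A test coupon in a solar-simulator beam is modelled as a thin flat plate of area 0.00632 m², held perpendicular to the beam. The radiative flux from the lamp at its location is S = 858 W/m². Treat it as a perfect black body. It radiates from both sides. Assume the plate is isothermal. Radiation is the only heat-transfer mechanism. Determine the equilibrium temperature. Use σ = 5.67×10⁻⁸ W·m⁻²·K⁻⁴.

At equilibrium, absorbed power = emitted power.
Absorbing cross-section = A = 0.006320 m²; emitting surface = 2A = 0.01264 m² (ratio 2).
S·A_cross = εσ·A_surf·T⁴  ⇒  T⁴ = S/(2σ).
T⁴ = 1.00·858/(2·5.67×10⁻⁸) = 7.566×10⁹ K⁴.
T = (7.566×10⁹)^(1/4).

T ≈ 295 K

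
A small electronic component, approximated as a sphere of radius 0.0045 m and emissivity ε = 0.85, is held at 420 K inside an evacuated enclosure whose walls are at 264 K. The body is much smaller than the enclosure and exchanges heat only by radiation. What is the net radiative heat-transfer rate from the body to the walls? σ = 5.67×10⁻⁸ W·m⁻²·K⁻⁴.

For a small grey body in a large enclosure: P_net = εσA(T_body⁴ − T_wall⁴).
A = 4πr² = 2.545×10⁻⁴ m²; T_body⁴ − T_wall⁴ = 3.112×10¹⁰ − 4.858×10⁹ = 2.626×10¹⁰ K⁴.
|P_net| = 0.85·5.67×10⁻⁸·2.545×10⁻⁴·2.626×10¹⁰.

P_net ≈ 0.322 W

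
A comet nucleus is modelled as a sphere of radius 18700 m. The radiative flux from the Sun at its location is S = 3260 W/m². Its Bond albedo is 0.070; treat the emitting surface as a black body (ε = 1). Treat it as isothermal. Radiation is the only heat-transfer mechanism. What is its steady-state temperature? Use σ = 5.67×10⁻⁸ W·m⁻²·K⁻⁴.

T ≈ 340 K

At equilibrium, absorbed power = emitted power.
Absorbing cross-section = πr² = 1.099×10⁹ m²; emitting surface = 4πr² = 4.394×10⁹ m² (ratio 4).
(1−a)S·A_cross = εσ·A_surf·T⁴  ⇒  T⁴ = (1−a)S/(4σ).
T⁴ = 0.930·3260/(4·5.67×10⁻⁸) = 1.337×10¹⁰ K⁴.
T = (1.337×10¹⁰)^(1/4).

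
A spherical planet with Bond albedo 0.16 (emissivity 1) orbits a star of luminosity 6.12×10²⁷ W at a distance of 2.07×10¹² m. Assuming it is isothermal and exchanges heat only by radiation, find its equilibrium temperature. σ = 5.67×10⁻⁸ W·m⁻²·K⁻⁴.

First find the stellar flux at distance d: S = L/(4πd²) = 6.12×10²⁷/(4π·(2.07×10¹²)²) = 113.7 W/m².
For an isothermal sphere, absorbed (1−a)S·πr² = emitted σ·4πr²·T⁴, so T⁴ = (1−a)S/(4σ).
T⁴ = 0.840·113.7/(4·5.67×10⁻⁸) = 4.210×10⁸ K⁴.

T ≈ 143 K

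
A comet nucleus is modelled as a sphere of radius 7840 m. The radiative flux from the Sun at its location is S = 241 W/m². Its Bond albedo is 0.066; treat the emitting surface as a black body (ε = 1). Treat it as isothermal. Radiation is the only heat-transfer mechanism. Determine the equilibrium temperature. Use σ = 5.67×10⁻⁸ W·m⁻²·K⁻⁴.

T ≈ 177 K

At equilibrium, absorbed power = emitted power.
Absorbing cross-section = πr² = 1.931×10⁸ m²; emitting surface = 4πr² = 7.724×10⁸ m² (ratio 4).
(1−a)S·A_cross = εσ·A_surf·T⁴  ⇒  T⁴ = (1−a)S/(4σ).
T⁴ = 0.934·241/(4·5.67×10⁻⁸) = 9.925×10⁸ K⁴.
T = (9.925×10⁸)^(1/4).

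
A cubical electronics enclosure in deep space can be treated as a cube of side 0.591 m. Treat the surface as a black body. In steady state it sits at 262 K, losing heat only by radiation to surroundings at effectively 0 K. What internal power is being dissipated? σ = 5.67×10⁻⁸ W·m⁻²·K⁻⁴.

P ≈ 560 W

Steady state: P = εσA T⁴.
A = 6L² = 2.096 m²; T⁴ = (262)⁴ = 4.712×10⁹ K⁴.
P = 1.0 × 5.67×10⁻⁸ × 2.096 × 4.712×10⁹.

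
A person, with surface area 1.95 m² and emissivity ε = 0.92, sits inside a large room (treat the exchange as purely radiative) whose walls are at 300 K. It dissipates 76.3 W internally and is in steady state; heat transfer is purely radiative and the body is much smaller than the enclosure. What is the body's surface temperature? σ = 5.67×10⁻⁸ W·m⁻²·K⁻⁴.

For a small grey body in a large enclosure, net radiated power = εσA(T⁴ − T_w⁴).
Steady state: P = εσA(T⁴ − T_w⁴) with A = 1.95 m².
T⁴ = P/(εσA) + T_w⁴ = 76.3/(0.92·5.67×10⁻⁸·1.950) + (300)⁴
    = 7.501×10⁸ + 8.100×10⁹ = 8.850×10⁹ K⁴.

T ≈ 307 K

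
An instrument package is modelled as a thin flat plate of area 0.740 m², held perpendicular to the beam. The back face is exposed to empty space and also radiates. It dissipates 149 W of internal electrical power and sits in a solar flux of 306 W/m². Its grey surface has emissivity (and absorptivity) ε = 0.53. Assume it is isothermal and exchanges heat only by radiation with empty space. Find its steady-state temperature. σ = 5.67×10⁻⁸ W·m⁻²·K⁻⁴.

T ≈ 279 K

At steady state, absorbed solar power + internal power = radiated power.
Absorbed: α·S·A_cross = 0.53·306·0.7400 = 120.0 W (cross-section A).
Total input = 120.0 + 149 = 269.0 W.
Radiated: εσ·A_surf·T⁴ with A_surf = 2A = 1.480 m².
T⁴ = 269.0/(0.53·5.67×10⁻⁸·1.480) = 6.049×10⁹ K⁴.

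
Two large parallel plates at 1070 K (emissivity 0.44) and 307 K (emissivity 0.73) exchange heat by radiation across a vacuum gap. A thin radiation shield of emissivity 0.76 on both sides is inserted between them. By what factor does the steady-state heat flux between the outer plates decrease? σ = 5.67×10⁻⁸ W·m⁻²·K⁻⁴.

factor ≈ 1.62

Without shield: q₀ = σΔ(T⁴)/(1/ε₁+1/ε₂−1) with denominator 2.643.
With shield the two gaps are in series; the resistances add: (1/ε₁+1/ε_s−1)+(1/ε_s+1/ε₂−1) = 2.589+1.686 = 4.274.
Heat-flux ratio q₀/q = 4.274/2.643.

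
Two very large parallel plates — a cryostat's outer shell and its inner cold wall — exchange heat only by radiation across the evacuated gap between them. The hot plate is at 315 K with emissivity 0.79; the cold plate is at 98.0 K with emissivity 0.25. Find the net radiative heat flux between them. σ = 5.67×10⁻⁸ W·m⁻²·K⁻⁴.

For two infinite grey parallel plates, q = σ(T₁⁴ − T₂⁴)/(1/ε₁ + 1/ε₂ − 1).
T₁⁴ − T₂⁴ = 9.846×10⁹ − 9.224×10⁷ = 9.753×10⁹ K⁴.
1/ε₁ + 1/ε₂ − 1 = 1.266 + 4.000 − 1 = 4.266.
q = 5.67×10⁻⁸ × 9.753×10⁹ / 4.266.

q ≈ 130 W/m²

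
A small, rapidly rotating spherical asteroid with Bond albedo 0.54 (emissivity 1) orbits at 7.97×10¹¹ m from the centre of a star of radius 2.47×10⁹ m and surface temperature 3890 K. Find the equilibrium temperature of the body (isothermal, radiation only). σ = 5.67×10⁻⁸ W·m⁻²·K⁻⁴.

T ≈ 126 K

The star's surface emits σT_*⁴; at distance d the flux is S = σT_*⁴(R_*/d)².
S = 5.67×10⁻⁸·(3890)⁴·(2.47×10⁹/7.97×10¹¹)² = 124.7 W/m².
For an isothermal sphere T⁴ = (1−a)S/(4σ) = 2.529×10⁸ K⁴.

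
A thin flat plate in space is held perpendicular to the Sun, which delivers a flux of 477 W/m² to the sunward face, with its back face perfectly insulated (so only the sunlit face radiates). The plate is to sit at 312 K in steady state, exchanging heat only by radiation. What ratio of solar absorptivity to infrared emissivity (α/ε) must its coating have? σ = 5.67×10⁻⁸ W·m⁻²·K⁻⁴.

α/ε ≈ 1.13

Balance: αS·A = εσ·1A·T⁴ ⇒ α/ε = σT⁴/S.
α/ε = 5.67×10⁻⁸·(312)⁴/477 = 5.67×10⁻⁸·9.476×10⁹/477.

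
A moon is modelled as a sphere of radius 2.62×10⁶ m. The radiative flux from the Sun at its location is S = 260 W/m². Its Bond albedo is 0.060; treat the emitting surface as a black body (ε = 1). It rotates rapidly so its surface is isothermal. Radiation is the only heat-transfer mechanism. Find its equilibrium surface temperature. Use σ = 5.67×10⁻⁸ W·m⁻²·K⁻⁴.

T ≈ 181 K

At equilibrium, absorbed power = emitted power.
Absorbing cross-section = πr² = 2.157×10¹³ m²; emitting surface = 4πr² = 8.626×10¹³ m² (ratio 4).
(1−a)S·A_cross = εσ·A_surf·T⁴  ⇒  T⁴ = (1−a)S/(4σ).
T⁴ = 0.940·260/(4·5.67×10⁻⁸) = 1.078×10⁹ K⁴.
T = (1.078×10⁹)^(1/4).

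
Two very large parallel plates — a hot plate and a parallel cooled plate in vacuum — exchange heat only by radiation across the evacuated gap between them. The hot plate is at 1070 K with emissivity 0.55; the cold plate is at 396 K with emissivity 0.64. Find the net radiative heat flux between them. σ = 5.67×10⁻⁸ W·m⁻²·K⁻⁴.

q ≈ 30600 W/m²

For two infinite grey parallel plates, q = σ(T₁⁴ − T₂⁴)/(1/ε₁ + 1/ε₂ − 1).
T₁⁴ − T₂⁴ = 1.311×10¹² − 2.459×10¹⁰ = 1.286×10¹² K⁴.
1/ε₁ + 1/ε₂ − 1 = 1.818 + 1.562 − 1 = 2.381.
q = 5.67×10⁻⁸ × 1.286×10¹² / 2.381.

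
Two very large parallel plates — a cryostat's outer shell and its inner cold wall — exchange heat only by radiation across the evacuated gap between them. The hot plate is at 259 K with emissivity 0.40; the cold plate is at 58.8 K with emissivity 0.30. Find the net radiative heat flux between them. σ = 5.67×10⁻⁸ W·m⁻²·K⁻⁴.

For two infinite grey parallel plates, q = σ(T₁⁴ − T₂⁴)/(1/ε₁ + 1/ε₂ − 1).
T₁⁴ − T₂⁴ = 4.500×10⁹ − 1.195×10⁷ = 4.488×10⁹ K⁴.
1/ε₁ + 1/ε₂ − 1 = 2.500 + 3.333 − 1 = 4.833.
q = 5.67×10⁻⁸ × 4.488×10⁹ / 4.833.

q ≈ 52.6 W/m²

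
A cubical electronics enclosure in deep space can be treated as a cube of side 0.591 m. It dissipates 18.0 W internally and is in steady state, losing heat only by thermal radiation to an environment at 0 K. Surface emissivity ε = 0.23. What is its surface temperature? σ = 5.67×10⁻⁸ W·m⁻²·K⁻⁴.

Steady state: internal power = radiated power, P = εσA T⁴.
Radiating area A = 6L² = 2.096 m².
T⁴ = P/(εσA) = 18.0/(0.23·5.67×10⁻⁸·2.096) = 6.586×10⁸ K⁴.
T = (6.586×10⁸)^(1/4).

T ≈ 160 K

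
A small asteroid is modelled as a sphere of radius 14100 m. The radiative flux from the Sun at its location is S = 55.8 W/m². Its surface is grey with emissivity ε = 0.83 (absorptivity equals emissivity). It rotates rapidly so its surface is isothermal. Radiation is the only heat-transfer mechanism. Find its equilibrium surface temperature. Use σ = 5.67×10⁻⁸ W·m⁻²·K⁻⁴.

At equilibrium, absorbed power = emitted power.
Absorbing cross-section = πr² = 6.246×10⁸ m²; emitting surface = 4πr² = 2.498×10⁹ m² (ratio 4).
εS·A_cross = εσ·A_surf·T⁴  ⇒  T⁴ = S/(4σ)   (ε cancels).
T⁴ = 55.8/(4·5.67×10⁻⁸) = 2.460×10⁸ K⁴.
T = (2.460×10⁸)^(1/4).

T ≈ 125 K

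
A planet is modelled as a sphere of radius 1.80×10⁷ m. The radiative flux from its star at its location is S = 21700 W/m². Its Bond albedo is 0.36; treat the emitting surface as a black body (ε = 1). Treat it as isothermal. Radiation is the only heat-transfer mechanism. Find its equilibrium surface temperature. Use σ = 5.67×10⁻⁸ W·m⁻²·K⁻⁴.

At equilibrium, absorbed power = emitted power.
Absorbing cross-section = πr² = 1.018×10¹⁵ m²; emitting surface = 4πr² = 4.072×10¹⁵ m² (ratio 4).
(1−a)S·A_cross = εσ·A_surf·T⁴  ⇒  T⁴ = (1−a)S/(4σ).
T⁴ = 0.640·21700/(4·5.67×10⁻⁸) = 6.123×10¹⁰ K⁴.
T = (6.123×10¹⁰)^(1/4).

T ≈ 497 K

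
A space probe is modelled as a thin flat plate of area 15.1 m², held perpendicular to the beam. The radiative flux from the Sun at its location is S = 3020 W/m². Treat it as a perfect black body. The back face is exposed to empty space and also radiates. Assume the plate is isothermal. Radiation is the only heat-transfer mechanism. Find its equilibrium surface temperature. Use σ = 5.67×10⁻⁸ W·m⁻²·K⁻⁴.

At equilibrium, absorbed power = emitted power.
Absorbing cross-section = A = 15.10 m²; emitting surface = 2A = 30.20 m² (ratio 2).
S·A_cross = εσ·A_surf·T⁴  ⇒  T⁴ = S/(2σ).
T⁴ = 1.00·3020/(2·5.67×10⁻⁸) = 2.663×10¹⁰ K⁴.
T = (2.663×10¹⁰)^(1/4).

T ≈ 404 K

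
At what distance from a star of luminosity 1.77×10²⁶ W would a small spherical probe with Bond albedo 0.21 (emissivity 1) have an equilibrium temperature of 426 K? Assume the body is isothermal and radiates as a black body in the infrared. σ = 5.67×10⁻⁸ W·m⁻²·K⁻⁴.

For an isothermal black-emitting sphere, (1−a)S·πr² = σ·4πr²·T⁴ ⇒ S = 4σT⁴/(1−a).
S = 4·5.67×10⁻⁸·(426)⁴/0.790 = 9455 W/m².
Flux falls as S = L/(4πd²), so d = √(L/(4πS)) = √(1.77×10²⁶/(4π·9455)).

d ≈ 3.86×10¹⁰ m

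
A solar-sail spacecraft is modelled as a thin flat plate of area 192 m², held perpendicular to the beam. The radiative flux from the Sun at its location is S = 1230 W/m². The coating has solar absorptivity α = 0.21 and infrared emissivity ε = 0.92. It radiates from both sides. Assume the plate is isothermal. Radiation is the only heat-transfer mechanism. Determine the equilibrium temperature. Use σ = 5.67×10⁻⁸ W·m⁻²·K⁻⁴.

At equilibrium, absorbed power = emitted power.
Absorbing cross-section = A = 192.0 m²; emitting surface = 2A = 384.0 m² (ratio 2).
αS·A_cross = εσ·A_surf·T⁴  ⇒  T⁴ = αS/(ε·2σ).
T⁴ = 0.210·1230/(0.92·2·5.67×10⁻⁸) = 2.476×10⁹ K⁴.
T = (2.476×10⁹)^(1/4).

T ≈ 223 K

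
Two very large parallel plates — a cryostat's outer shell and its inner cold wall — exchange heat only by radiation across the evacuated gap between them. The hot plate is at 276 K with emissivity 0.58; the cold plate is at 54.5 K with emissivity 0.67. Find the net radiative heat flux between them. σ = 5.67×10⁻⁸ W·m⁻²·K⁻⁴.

q ≈ 148 W/m²

For two infinite grey parallel plates, q = σ(T₁⁴ − T₂⁴)/(1/ε₁ + 1/ε₂ − 1).
T₁⁴ − T₂⁴ = 5.803×10⁹ − 8.822×10⁶ = 5.794×10⁹ K⁴.
1/ε₁ + 1/ε₂ − 1 = 1.724 + 1.493 − 1 = 2.217.
q = 5.67×10⁻⁸ × 5.794×10⁹ / 2.217.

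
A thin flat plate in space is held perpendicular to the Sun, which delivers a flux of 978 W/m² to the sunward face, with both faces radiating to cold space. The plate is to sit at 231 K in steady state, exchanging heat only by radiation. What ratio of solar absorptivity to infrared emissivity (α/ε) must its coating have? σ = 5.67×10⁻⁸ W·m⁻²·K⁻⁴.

Balance: αS·A = εσ·2A·T⁴ ⇒ α/ε = 2σT⁴/S.
α/ε = 2·5.67×10⁻⁸·(231)⁴/978 = 2·5.67×10⁻⁸·2.847×10⁹/978.

α/ε ≈ 0.330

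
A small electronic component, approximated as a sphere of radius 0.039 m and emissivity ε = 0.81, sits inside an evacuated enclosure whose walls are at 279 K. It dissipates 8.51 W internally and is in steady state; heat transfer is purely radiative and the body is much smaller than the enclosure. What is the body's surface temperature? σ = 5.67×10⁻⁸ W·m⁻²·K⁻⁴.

For a small grey body in a large enclosure, net radiated power = εσA(T⁴ − T_w⁴).
Steady state: P = εσA(T⁴ − T_w⁴) with A = 4πr² = 0.01911 m².
T⁴ = P/(εσA) + T_w⁴ = 8.51/(0.81·5.67×10⁻⁸·0.01911) + (279)⁴
    = 9.694×10⁹ + 6.059×10⁹ = 1.575×10¹⁰ K⁴.

T ≈ 354 K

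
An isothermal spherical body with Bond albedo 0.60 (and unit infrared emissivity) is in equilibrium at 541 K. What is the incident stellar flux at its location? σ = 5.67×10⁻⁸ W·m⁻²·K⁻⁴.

S ≈ 48600 W/m²

(1−a)S·πr² = σ·4πr²·T⁴ ⇒ S = 4σT⁴/(1−a).
S = 4·5.67×10⁻⁸·8.566×10¹⁰/0.400.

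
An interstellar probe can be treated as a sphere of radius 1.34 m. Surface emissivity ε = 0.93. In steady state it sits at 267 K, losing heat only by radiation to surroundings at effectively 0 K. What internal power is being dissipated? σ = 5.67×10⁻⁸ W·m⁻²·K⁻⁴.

P ≈ 6050 W

Steady state: P = εσA T⁴.
A = 4πr² = 22.56 m²; T⁴ = (267)⁴ = 5.082×10⁹ K⁴.
P = 0.93 × 5.67×10⁻⁸ × 22.56 × 5.082×10⁹.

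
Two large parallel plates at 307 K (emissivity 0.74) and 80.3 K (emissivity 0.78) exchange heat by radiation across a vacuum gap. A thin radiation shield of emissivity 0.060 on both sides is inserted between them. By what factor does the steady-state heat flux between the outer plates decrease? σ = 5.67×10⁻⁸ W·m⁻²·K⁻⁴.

factor ≈ 20.8

Without shield: q₀ = σΔ(T⁴)/(1/ε₁+1/ε₂−1) with denominator 1.633.
With shield the two gaps are in series; the resistances add: (1/ε₁+1/ε_s−1)+(1/ε_s+1/ε₂−1) = 17.02+16.95 = 33.97.
Heat-flux ratio q₀/q = 33.97/1.633.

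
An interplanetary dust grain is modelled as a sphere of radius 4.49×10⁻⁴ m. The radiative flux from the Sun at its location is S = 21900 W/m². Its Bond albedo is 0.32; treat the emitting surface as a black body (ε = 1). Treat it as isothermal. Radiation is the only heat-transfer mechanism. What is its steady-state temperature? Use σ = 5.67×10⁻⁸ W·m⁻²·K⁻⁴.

At equilibrium, absorbed power = emitted power.
Absorbing cross-section = πr² = 6.333×10⁻⁷ m²; emitting surface = 4πr² = 2.533×10⁻⁶ m² (ratio 4).
(1−a)S·A_cross = εσ·A_surf·T⁴  ⇒  T⁴ = (1−a)S/(4σ).
T⁴ = 0.680·21900/(4·5.67×10⁻⁸) = 6.566×10¹⁰ K⁴.
T = (6.566×10¹⁰)^(1/4).

T ≈ 506 K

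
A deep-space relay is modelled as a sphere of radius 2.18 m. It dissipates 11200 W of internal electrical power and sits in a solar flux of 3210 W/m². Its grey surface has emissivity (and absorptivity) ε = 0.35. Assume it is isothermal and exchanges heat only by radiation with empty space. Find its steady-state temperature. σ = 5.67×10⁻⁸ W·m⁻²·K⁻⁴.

T ≈ 392 K

At steady state, absorbed solar power + internal power = radiated power.
Absorbed: α·S·A_cross = 0.35·3210·14.93 = 16770 W (cross-section πr²).
Total input = 16770 + 11200 = 27970 W.
Radiated: εσ·A_surf·T⁴ with A_surf = 4πr² = 59.72 m².
T⁴ = 27970/(0.35·5.67×10⁻⁸·59.72) = 2.360×10¹⁰ K⁴.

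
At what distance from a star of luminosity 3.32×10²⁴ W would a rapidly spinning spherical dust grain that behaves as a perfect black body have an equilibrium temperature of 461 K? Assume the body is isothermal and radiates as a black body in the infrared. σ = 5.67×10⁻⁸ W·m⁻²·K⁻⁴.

For an isothermal black-emitting sphere, (1−a)S·πr² = σ·4πr²·T⁴ ⇒ S = 4σT⁴/(1−a).
S = 4·5.67×10⁻⁸·(461)⁴/1.00 = 10240 W/m².
Flux falls as S = L/(4πd²), so d = √(L/(4πS)) = √(3.32×10²⁴/(4π·10240)).

d ≈ 5.08×10⁹ m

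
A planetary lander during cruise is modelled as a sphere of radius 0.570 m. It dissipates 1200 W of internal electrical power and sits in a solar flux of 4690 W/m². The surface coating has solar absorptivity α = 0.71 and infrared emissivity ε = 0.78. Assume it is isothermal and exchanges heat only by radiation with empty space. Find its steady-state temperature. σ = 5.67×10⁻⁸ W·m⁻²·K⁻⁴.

T ≈ 399 K

At steady state, absorbed solar power + internal power = radiated power.
Absorbed: α·S·A_cross = 0.71·4690·1.021 = 3399 W (cross-section πr²).
Total input = 3399 + 1200 = 4599 W.
Radiated: εσ·A_surf·T⁴ with A_surf = 4πr² = 4.083 m².
T⁴ = 4599/(0.78·5.67×10⁻⁸·4.083) = 2.547×10¹⁰ K⁴.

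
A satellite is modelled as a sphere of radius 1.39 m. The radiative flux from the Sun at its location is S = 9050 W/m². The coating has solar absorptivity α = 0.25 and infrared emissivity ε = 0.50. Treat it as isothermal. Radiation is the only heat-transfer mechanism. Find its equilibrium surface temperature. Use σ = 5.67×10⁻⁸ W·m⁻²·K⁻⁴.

At equilibrium, absorbed power = emitted power.
Absorbing cross-section = πr² = 6.070 m²; emitting surface = 4πr² = 24.28 m² (ratio 4).
αS·A_cross = εσ·A_surf·T⁴  ⇒  T⁴ = αS/(ε·4σ).
T⁴ = 0.250·9050/(0.50·4·5.67×10⁻⁸) = 1.995×10¹⁰ K⁴.
T = (1.995×10¹⁰)^(1/4).

T ≈ 376 K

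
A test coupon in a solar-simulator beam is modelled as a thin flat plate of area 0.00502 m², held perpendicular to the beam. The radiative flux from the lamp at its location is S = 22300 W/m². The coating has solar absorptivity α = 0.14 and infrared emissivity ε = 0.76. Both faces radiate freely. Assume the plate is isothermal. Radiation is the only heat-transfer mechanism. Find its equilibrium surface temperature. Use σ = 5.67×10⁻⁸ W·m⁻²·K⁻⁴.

T ≈ 436 K

At equilibrium, absorbed power = emitted power.
Absorbing cross-section = A = 0.005020 m²; emitting surface = 2A = 0.01004 m² (ratio 2).
αS·A_cross = εσ·A_surf·T⁴  ⇒  T⁴ = αS/(ε·2σ).
T⁴ = 0.140·22300/(0.76·2·5.67×10⁻⁸) = 3.622×10¹⁰ K⁴.
T = (3.622×10¹⁰)^(1/4).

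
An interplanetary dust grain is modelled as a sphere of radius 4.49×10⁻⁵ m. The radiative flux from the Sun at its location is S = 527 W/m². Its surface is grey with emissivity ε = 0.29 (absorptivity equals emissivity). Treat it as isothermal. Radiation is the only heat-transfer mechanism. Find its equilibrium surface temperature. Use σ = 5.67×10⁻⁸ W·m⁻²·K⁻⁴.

At equilibrium, absorbed power = emitted power.
Absorbing cross-section = πr² = 6.333×10⁻⁹ m²; emitting surface = 4πr² = 2.533×10⁻⁸ m² (ratio 4).
εS·A_cross = εσ·A_surf·T⁴  ⇒  T⁴ = S/(4σ)   (ε cancels).
T⁴ = 527/(4·5.67×10⁻⁸) = 2.324×10⁹ K⁴.
T = (2.324×10⁹)^(1/4).

T ≈ 220 K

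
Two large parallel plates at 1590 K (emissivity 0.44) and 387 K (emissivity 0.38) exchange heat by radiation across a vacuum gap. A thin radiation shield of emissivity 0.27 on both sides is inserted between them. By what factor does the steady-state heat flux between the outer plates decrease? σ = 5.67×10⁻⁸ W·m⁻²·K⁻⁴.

Without shield: q₀ = σΔ(T⁴)/(1/ε₁+1/ε₂−1) with denominator 3.904.
With shield the two gaps are in series; the resistances add: (1/ε₁+1/ε_s−1)+(1/ε_s+1/ε₂−1) = 4.976+5.335 = 10.31.
Heat-flux ratio q₀/q = 10.31/3.904.

factor ≈ 2.64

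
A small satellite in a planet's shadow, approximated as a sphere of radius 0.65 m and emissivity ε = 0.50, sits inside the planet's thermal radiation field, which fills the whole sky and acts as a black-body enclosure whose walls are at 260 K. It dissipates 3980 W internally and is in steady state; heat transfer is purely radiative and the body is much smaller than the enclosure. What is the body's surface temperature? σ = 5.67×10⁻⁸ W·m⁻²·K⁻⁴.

T ≈ 420 K

For a small grey body in a large enclosure, net radiated power = εσA(T⁴ − T_w⁴).
Steady state: P = εσA(T⁴ − T_w⁴) with A = 4πr² = 5.309 m².
T⁴ = P/(εσA) + T_w⁴ = 3980/(0.50·5.67×10⁻⁸·5.309) + (260)⁴
    = 2.644×10¹⁰ + 4.570×10⁹ = 3.101×10¹⁰ K⁴.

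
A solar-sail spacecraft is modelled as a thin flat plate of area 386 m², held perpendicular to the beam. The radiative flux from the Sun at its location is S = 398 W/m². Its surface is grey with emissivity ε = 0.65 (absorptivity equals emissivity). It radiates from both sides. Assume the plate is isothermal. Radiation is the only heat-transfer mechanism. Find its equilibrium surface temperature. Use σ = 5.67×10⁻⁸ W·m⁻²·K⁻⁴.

T ≈ 243 K

At equilibrium, absorbed power = emitted power.
Absorbing cross-section = A = 386.0 m²; emitting surface = 2A = 772.0 m² (ratio 2).
εS·A_cross = εσ·A_surf·T⁴  ⇒  T⁴ = S/(2σ)   (ε cancels).
T⁴ = 398/(2·5.67×10⁻⁸) = 3.510×10⁹ K⁴.
T = (3.510×10⁹)^(1/4).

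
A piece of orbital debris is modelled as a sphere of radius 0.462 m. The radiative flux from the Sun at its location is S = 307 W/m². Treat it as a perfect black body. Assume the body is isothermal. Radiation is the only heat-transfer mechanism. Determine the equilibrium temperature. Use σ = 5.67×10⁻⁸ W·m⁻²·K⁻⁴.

T ≈ 192 K

At equilibrium, absorbed power = emitted power.
Absorbing cross-section = πr² = 0.6706 m²; emitting surface = 4πr² = 2.682 m² (ratio 4).
S·A_cross = εσ·A_surf·T⁴  ⇒  T⁴ = S/(4σ).
T⁴ = 1.00·307/(4·5.67×10⁻⁸) = 1.354×10⁹ K⁴.
T = (1.354×10⁹)^(1/4).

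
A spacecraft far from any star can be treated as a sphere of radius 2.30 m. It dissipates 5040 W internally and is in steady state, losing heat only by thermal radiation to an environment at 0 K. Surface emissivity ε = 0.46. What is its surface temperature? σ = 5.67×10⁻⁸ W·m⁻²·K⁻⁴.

T ≈ 232 K

Steady state: internal power = radiated power, P = εσA T⁴.
Radiating area A = 4πr² = 66.48 m².
T⁴ = P/(εσA) = 5040/(0.46·5.67×10⁻⁸·66.48) = 2.907×10⁹ K⁴.
T = (2.907×10⁹)^(1/4).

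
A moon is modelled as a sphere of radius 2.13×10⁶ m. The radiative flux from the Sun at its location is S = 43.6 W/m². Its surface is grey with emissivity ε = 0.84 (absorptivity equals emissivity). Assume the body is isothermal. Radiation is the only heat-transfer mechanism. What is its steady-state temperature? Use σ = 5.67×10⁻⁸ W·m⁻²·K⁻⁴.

T ≈ 118 K

At equilibrium, absorbed power = emitted power.
Absorbing cross-section = πr² = 1.425×10¹³ m²; emitting surface = 4πr² = 5.701×10¹³ m² (ratio 4).
εS·A_cross = εσ·A_surf·T⁴  ⇒  T⁴ = S/(4σ)   (ε cancels).
T⁴ = 43.6/(4·5.67×10⁻⁸) = 1.922×10⁸ K⁴.
T = (1.922×10⁸)^(1/4).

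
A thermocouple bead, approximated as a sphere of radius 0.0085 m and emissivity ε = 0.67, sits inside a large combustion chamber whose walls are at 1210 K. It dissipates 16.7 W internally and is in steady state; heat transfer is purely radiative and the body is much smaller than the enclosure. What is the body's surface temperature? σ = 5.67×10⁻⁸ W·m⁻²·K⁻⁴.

T ≈ 1270 K

For a small grey body in a large enclosure, net radiated power = εσA(T⁴ − T_w⁴).
Steady state: P = εσA(T⁴ − T_w⁴) with A = 4πr² = 9.079×10⁻⁴ m².
T⁴ = P/(εσA) + T_w⁴ = 16.7/(0.67·5.67×10⁻⁸·9.079×10⁻⁴) + (1210)⁴
    = 4.842×10¹¹ + 2.144×10¹² = 2.628×10¹² K⁴.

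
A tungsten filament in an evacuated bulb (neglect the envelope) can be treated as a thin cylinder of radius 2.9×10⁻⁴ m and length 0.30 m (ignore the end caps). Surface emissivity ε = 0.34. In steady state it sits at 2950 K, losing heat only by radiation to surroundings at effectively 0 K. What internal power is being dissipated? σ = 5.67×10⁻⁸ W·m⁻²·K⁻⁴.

Steady state: P = εσA T⁴.
A = 2πrL = 5.466×10⁻⁴ m²; T⁴ = (2950)⁴ = 7.573×10¹³ K⁴.
P = 0.34 × 5.67×10⁻⁸ × 5.466×10⁻⁴ × 7.573×10¹³.

P ≈ 798 W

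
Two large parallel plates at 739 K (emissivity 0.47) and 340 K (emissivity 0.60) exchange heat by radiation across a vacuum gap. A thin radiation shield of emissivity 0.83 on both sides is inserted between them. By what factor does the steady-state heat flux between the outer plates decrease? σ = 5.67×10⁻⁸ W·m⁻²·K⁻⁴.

Without shield: q₀ = σΔ(T⁴)/(1/ε₁+1/ε₂−1) with denominator 2.794.
With shield the two gaps are in series; the resistances add: (1/ε₁+1/ε_s−1)+(1/ε_s+1/ε₂−1) = 2.332+1.871 = 4.204.
Heat-flux ratio q₀/q = 4.204/2.794.

factor ≈ 1.50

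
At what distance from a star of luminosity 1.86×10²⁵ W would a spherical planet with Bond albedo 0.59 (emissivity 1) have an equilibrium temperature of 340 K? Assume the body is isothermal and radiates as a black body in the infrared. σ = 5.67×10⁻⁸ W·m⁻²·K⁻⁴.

d ≈ 1.42×10¹⁰ m

For an isothermal black-emitting sphere, (1−a)S·πr² = σ·4πr²·T⁴ ⇒ S = 4σT⁴/(1−a).
S = 4·5.67×10⁻⁸·(340)⁴/0.410 = 7392 W/m².
Flux falls as S = L/(4πd²), so d = √(L/(4πS)) = √(1.86×10²⁵/(4π·7392)).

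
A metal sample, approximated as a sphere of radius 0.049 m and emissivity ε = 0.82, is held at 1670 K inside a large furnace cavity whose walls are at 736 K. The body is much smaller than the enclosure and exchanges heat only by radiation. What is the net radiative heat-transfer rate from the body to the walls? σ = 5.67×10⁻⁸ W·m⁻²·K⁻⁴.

P_net ≈ 10500 W

For a small grey body in a large enclosure: P_net = εσA(T_body⁴ − T_wall⁴).
A = 4πr² = 0.03017 m²; T_body⁴ − T_wall⁴ = 7.778×10¹² − 2.934×10¹¹ = 7.485×10¹² K⁴.
|P_net| = 0.82·5.67×10⁻⁸·0.03017·7.485×10¹².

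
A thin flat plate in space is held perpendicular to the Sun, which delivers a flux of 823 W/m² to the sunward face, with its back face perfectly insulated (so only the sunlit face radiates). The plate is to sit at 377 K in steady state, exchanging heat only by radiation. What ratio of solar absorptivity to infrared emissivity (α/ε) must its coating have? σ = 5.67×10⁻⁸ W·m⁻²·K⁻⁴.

Balance: αS·A = εσ·1A·T⁴ ⇒ α/ε = σT⁴/S.
α/ε = 5.67×10⁻⁸·(377)⁴/823 = 5.67×10⁻⁸·2.020×10¹⁰/823.

α/ε ≈ 1.39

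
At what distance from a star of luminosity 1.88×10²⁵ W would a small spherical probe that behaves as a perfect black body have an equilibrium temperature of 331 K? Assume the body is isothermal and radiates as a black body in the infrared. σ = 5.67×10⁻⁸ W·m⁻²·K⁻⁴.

d ≈ 2.34×10¹⁰ m

For an isothermal black-emitting sphere, (1−a)S·πr² = σ·4πr²·T⁴ ⇒ S = 4σT⁴/(1−a).
S = 4·5.67×10⁻⁸·(331)⁴/1.00 = 2722 W/m².
Flux falls as S = L/(4πd²), so d = √(L/(4πS)) = √(1.88×10²⁵/(4π·2722)).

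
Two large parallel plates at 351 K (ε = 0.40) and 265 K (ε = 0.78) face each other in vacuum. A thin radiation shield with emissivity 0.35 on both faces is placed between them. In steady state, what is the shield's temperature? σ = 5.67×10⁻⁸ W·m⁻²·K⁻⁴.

T_s ≈ 310 K

In steady state the net flux on the hot side equals that on the cold side.
σ(T₁⁴−T_s⁴)/D₁ = σ(T_s⁴−T₂⁴)/D₂, with D₁ = 1/ε₁+1/ε_s−1 = 4.357, D₂ = 1/ε_s+1/ε₂−1 = 3.139.
Solve for T_s⁴: T_s⁴ = (D₂·T₁⁴ + D₁·T₂⁴)/(D₁+D₂) = 9.223×10⁹ K⁴.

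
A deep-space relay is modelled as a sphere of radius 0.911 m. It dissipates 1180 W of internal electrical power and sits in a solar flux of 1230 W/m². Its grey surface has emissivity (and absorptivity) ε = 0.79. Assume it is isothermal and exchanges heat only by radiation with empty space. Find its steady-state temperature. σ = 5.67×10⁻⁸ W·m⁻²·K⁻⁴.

T ≈ 299 K

At steady state, absorbed solar power + internal power = radiated power.
Absorbed: α·S·A_cross = 0.79·1230·2.607 = 2533 W (cross-section πr²).
Total input = 2533 + 1180 = 3713 W.
Radiated: εσ·A_surf·T⁴ with A_surf = 4πr² = 10.43 m².
T⁴ = 3713/(0.79·5.67×10⁻⁸·10.43) = 7.949×10⁹ K⁴.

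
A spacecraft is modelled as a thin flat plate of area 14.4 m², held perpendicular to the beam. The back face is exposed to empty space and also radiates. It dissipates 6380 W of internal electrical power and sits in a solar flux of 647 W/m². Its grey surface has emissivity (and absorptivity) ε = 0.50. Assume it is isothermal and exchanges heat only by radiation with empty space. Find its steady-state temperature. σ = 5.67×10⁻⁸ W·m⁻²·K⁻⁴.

T ≈ 341 K

At steady state, absorbed solar power + internal power = radiated power.
Absorbed: α·S·A_cross = 0.50·647·14.40 = 4658 W (cross-section A).
Total input = 4658 + 6380 = 11040 W.
Radiated: εσ·A_surf·T⁴ with A_surf = 2A = 28.80 m².
T⁴ = 11040/(0.50·5.67×10⁻⁸·28.80) = 1.352×10¹⁰ K⁴.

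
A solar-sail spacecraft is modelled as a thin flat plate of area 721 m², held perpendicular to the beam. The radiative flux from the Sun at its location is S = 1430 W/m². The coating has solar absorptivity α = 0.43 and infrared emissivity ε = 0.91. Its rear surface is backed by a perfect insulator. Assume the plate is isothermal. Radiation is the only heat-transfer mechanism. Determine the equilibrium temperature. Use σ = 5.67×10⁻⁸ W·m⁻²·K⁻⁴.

T ≈ 330 K

At equilibrium, absorbed power = emitted power.
Absorbing cross-section = A = 721.0 m²; emitting surface = A = 721.0 m² (ratio 1).
αS·A_cross = εσ·A_surf·T⁴  ⇒  T⁴ = αS/(ε·1σ).
T⁴ = 0.430·1430/(0.91·1·5.67×10⁻⁸) = 1.192×10¹⁰ K⁴.
T = (1.192×10¹⁰)^(1/4).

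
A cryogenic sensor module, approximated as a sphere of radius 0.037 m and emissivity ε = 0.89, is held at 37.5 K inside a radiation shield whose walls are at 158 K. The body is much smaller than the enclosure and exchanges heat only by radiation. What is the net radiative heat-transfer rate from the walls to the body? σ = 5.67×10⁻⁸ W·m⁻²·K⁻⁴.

P_net ≈ 0.539 W

For a small grey body in a large enclosure: P_net = εσA(T_body⁴ − T_wall⁴).
A = 4πr² = 0.01720 m²; T_body⁴ − T_wall⁴ = 1.978×10⁶ − 6.232×10⁸ = -6.212×10⁸ K⁴.
|P_net| = 0.89·5.67×10⁻⁸·0.01720·6.212×10⁸.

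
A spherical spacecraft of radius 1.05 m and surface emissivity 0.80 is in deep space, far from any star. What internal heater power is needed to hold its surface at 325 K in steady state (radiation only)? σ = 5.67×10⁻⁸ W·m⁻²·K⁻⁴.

P = εσ·4πr²·T⁴.
4πr² = 13.85 m²; T⁴ = 1.116×10¹⁰ K⁴.
P = 0.80·5.67×10⁻⁸·13.85·1.116×10¹⁰.

P ≈ 7010 W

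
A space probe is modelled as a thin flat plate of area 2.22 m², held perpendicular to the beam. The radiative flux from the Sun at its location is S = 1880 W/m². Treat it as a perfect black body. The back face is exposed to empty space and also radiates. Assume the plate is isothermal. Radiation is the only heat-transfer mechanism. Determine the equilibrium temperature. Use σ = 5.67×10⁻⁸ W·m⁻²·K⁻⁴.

At equilibrium, absorbed power = emitted power.
Absorbing cross-section = A = 2.220 m²; emitting surface = 2A = 4.440 m² (ratio 2).
S·A_cross = εσ·A_surf·T⁴  ⇒  T⁴ = S/(2σ).
T⁴ = 1.00·1880/(2·5.67×10⁻⁸) = 1.658×10¹⁰ K⁴.
T = (1.658×10¹⁰)^(1/4).

T ≈ 359 K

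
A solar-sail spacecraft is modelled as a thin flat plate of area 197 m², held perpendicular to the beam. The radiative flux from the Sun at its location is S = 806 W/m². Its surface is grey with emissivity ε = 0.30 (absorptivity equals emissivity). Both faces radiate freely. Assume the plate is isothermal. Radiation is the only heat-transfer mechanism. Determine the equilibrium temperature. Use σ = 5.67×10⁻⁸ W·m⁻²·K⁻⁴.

T ≈ 290 K

At equilibrium, absorbed power = emitted power.
Absorbing cross-section = A = 197.0 m²; emitting surface = 2A = 394.0 m² (ratio 2).
εS·A_cross = εσ·A_surf·T⁴  ⇒  T⁴ = S/(2σ)   (ε cancels).
T⁴ = 806/(2·5.67×10⁻⁸) = 7.108×10⁹ K⁴.
T = (7.108×10⁹)^(1/4).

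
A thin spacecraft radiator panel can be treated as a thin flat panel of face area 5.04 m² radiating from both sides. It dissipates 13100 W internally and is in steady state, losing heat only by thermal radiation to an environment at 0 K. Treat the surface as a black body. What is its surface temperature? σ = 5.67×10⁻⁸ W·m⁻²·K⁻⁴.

T ≈ 389 K

Steady state: internal power = radiated power, P = εσA T⁴.
Radiating area A = 2·5.04 = 10.08 m².
T⁴ = P/(εσA) = 13100/(1.0·5.67×10⁻⁸·10.08) = 2.292×10¹⁰ K⁴.
T = (2.292×10¹⁰)^(1/4).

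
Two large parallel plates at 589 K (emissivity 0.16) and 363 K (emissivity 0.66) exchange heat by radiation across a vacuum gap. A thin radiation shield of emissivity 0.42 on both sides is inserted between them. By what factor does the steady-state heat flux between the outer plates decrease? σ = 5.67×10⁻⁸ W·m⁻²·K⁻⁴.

factor ≈ 1.56

Without shield: q₀ = σΔ(T⁴)/(1/ε₁+1/ε₂−1) with denominator 6.765.
With shield the two gaps are in series; the resistances add: (1/ε₁+1/ε_s−1)+(1/ε_s+1/ε₂−1) = 7.631+2.896 = 10.53.
Heat-flux ratio q₀/q = 10.53/6.765.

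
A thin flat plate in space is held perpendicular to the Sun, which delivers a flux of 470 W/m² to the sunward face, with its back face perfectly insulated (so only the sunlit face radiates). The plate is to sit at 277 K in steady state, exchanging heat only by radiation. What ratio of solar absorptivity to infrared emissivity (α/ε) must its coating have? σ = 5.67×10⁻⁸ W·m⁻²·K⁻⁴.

α/ε ≈ 0.710

Balance: αS·A = εσ·1A·T⁴ ⇒ α/ε = σT⁴/S.
α/ε = 5.67×10⁻⁸·(277)⁴/470 = 5.67×10⁻⁸·5.887×10⁹/470.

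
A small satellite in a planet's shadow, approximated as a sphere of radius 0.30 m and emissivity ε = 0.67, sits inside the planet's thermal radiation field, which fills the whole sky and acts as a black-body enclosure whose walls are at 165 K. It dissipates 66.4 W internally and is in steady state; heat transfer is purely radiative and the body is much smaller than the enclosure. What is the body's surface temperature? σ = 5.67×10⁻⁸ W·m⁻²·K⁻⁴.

For a small grey body in a large enclosure, net radiated power = εσA(T⁴ − T_w⁴).
Steady state: P = εσA(T⁴ − T_w⁴) with A = 4πr² = 1.131 m².
T⁴ = P/(εσA) + T_w⁴ = 66.4/(0.67·5.67×10⁻⁸·1.131) + (165)⁴
    = 1.545×10⁹ + 7.412×10⁸ = 2.287×10⁹ K⁴.

T ≈ 219 K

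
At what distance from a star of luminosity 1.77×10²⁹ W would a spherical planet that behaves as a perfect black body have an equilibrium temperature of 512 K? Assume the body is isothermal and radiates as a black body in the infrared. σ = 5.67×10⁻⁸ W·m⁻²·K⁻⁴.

d ≈ 9.51×10¹¹ m

For an isothermal black-emitting sphere, (1−a)S·πr² = σ·4πr²·T⁴ ⇒ S = 4σT⁴/(1−a).
S = 4·5.67×10⁻⁸·(512)⁴/1.00 = 15590 W/m².
Flux falls as S = L/(4πd²), so d = √(L/(4πS)) = √(1.77×10²⁹/(4π·15590)).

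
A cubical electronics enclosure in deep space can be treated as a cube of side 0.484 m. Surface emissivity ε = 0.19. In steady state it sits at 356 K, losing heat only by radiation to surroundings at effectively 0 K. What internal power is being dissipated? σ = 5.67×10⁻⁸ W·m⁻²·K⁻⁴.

P ≈ 243 W

Steady state: P = εσA T⁴.
A = 6L² = 1.406 m²; T⁴ = (356)⁴ = 1.606×10¹⁰ K⁴.
P = 0.19 × 5.67×10⁻⁸ × 1.406 × 1.606×10¹⁰.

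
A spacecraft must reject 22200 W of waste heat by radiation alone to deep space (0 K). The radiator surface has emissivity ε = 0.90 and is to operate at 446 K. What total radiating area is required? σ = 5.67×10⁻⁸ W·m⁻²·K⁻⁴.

A ≈ 11.0 m²

P = εσA T⁴ ⇒ A = P/(εσT⁴).
T⁴ = 3.957×10¹⁰ K⁴.
A = 22200/(0.90 × 5.67×10⁻⁸ × 3.957×10¹⁰).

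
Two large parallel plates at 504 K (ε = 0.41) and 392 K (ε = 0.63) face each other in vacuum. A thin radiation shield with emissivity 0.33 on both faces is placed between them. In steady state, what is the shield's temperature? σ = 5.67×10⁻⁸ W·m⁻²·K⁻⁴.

In steady state the net flux on the hot side equals that on the cold side.
σ(T₁⁴−T_s⁴)/D₁ = σ(T_s⁴−T₂⁴)/D₂, with D₁ = 1/ε₁+1/ε_s−1 = 4.469, D₂ = 1/ε_s+1/ε₂−1 = 3.618.
Solve for T_s⁴: T_s⁴ = (D₂·T₁⁴ + D₁·T₂⁴)/(D₁+D₂) = 4.191×10¹⁰ K⁴.

T_s ≈ 452 K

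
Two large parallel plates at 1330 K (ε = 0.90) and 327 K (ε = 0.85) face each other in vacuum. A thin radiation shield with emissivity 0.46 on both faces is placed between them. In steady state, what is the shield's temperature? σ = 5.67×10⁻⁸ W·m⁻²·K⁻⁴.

In steady state the net flux on the hot side equals that on the cold side.
σ(T₁⁴−T_s⁴)/D₁ = σ(T_s⁴−T₂⁴)/D₂, with D₁ = 1/ε₁+1/ε_s−1 = 2.285, D₂ = 1/ε_s+1/ε₂−1 = 2.350.
Solve for T_s⁴: T_s⁴ = (D₂·T₁⁴ + D₁·T₂⁴)/(D₁+D₂) = 1.592×10¹² K⁴.

T_s ≈ 1120 K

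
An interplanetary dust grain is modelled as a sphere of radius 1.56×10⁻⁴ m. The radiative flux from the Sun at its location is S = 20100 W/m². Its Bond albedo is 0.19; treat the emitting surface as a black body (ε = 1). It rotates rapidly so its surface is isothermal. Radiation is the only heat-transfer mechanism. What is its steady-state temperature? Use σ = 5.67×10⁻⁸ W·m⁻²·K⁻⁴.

At equilibrium, absorbed power = emitted power.
Absorbing cross-section = πr² = 7.645×10⁻⁸ m²; emitting surface = 4πr² = 3.058×10⁻⁷ m² (ratio 4).
(1−a)S·A_cross = εσ·A_surf·T⁴  ⇒  T⁴ = (1−a)S/(4σ).
T⁴ = 0.810·20100/(4·5.67×10⁻⁸) = 7.179×10¹⁰ K⁴.
T = (7.179×10¹⁰)^(1/4).

T ≈ 518 K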